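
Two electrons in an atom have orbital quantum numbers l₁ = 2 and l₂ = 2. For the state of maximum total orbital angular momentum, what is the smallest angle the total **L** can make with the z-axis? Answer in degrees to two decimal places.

Angular momentum addition gives L = |l₁ − l₂|, …, l₁ + l₂.
Allowed values: L = 0, 1, 2, 3, 4.
The maximum is L = 4, with |L_tot| = ℏ√(4·5) = 2√5 ℏ.
The minimum angle with z is arccos(4/√20) ≈ 26.57°.

θ_min ≈ 26.57°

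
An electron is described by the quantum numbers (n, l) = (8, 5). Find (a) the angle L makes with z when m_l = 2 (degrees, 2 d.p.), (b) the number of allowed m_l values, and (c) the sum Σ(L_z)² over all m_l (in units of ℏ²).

θ(m_l=2) ≈ 68.58°; 11 values; Σ(L_z)² = 110 ℏ²

For m_l = 2: cos θ = 2/√30, θ ≈ 68.58°.
There are 2l+1 = 11 values of m_l.
Σ m_l² = 110, so Σ(L_z)² = 110 ℏ².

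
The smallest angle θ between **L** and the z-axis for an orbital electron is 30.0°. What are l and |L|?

cos²θ_min = l/(l+1) = 0.7500.
Solving: l = 3.
Then |L| = ℏ√(3·4) = 2√3 ℏ.

l = 3, |L| = 2√3 ℏ ≈ 3.464ℏ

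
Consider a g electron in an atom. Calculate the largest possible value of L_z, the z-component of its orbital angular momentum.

G corresponds to l = 4.
L_z = m_l ℏ with m_l ∈ {−4, …, 4}; the maximum is m_l = 4.

L_z,max = 4ℏ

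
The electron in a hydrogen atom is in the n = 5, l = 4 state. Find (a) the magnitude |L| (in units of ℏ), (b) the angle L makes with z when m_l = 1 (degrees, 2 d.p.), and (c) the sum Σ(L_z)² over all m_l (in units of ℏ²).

|L| = ℏ√(4·5) = 2√5 ℏ ≈ 4.472ℏ.
For m_l = 1: cos θ = 1/√20, θ ≈ 77.08°.
Σ m_l² = 60, so Σ(L_z)² = 60 ℏ².

|L| = 2√5 ℏ ≈ 4.472ℏ; θ(m_l=1) ≈ 77.08°; Σ(L_z)² = 60 ℏ²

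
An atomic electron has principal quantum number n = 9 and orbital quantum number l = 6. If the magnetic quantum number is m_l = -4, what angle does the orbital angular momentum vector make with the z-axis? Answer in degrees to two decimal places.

θ ≈ 128.11°

|L|² = l(l+1)ℏ² = 42ℏ², so |L| = √42 ℏ.
L_z = m_l ℏ = −4ℏ.
cos θ = L_z/|L| = -4/√42, so θ ≈ 128.11°.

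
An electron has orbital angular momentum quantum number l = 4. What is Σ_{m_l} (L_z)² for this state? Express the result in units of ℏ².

m_l runs from −4 to 4, i.e. {-4, -3, -2, -1, 0, 1, 2, 3, 4}.
Summing m² from −4 to 4: Σ m_l² = 60.

Σ(L_z)² = 60 ℏ²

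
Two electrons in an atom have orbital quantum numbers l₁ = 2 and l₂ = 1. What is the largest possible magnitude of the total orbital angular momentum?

The total orbital quantum number L ranges from |l₁ − l₂| to l₁ + l₂ in integer steps.
So L can be 1, 2, 3.
The largest magnitude corresponds to L = 3: |L_tot| = ℏ√(3·4) = 2√3 ℏ.

|L_tot|_max = 2√3 ℏ ≈ 3.464ℏ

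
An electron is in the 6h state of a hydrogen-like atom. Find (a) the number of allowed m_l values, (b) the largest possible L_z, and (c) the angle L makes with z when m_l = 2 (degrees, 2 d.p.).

For 6h, l = 5.
There are 2l+1 = 11 values of m_l.
L_z,max = lℏ = 5ℏ.
For m_l = 2: cos θ = 2/√30, θ ≈ 68.58°.

11 values; L_z,max = 5ℏ; θ(m_l=2) ≈ 68.58°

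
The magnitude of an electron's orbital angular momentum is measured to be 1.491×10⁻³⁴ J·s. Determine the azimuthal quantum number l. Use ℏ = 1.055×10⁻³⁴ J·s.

l = 1

Dividing by ℏ: |L|/ℏ ≈ 1.413.
l(l+1) ≈ 1.413² ≈ 2.00, so l = 1.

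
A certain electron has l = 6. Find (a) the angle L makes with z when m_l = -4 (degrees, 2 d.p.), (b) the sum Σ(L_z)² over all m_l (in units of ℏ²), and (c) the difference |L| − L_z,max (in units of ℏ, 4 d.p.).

θ(m_l=-4) ≈ 128.11°; Σ(L_z)² = 182 ℏ²; |L|−L_z,max ≈ 0.4807ℏ

For m_l = -4: cos θ = -4/√42, θ ≈ 128.11°.
Σ m_l² = 182, so Σ(L_z)² = 182 ℏ².
|L| − L_z,max = (√42 − 6)ℏ ≈ 0.4807ℏ.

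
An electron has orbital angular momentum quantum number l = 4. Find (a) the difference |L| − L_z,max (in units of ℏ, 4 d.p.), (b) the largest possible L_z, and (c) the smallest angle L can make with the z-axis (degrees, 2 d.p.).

|L|−L_z,max ≈ 0.4721ℏ; L_z,max = 4ℏ; θ_min ≈ 26.57°

|L| − L_z,max = (2√5 − 4)ℏ ≈ 0.4721ℏ.
L_z,max = lℏ = 4ℏ.
cos θ_min = 4/√20, so θ_min ≈ 26.57°.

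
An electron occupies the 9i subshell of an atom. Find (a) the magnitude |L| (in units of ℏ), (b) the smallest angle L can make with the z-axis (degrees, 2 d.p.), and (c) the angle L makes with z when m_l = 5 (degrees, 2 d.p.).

|L| = √42 ℏ ≈ 6.481ℏ; θ_min ≈ 22.21°; θ(m_l=5) ≈ 39.51°

For 9i, l = 6.
|L| = ℏ√(6·7) = √42 ℏ ≈ 6.481ℏ.
cos θ_min = 6/√42, so θ_min ≈ 22.21°.
For m_l = 5: cos θ = 5/√42, θ ≈ 39.51°.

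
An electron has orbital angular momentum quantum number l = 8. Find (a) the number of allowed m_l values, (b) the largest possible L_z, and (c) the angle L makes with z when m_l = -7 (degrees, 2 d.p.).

17 values; L_z,max = 8ℏ; θ(m_l=-7) ≈ 145.58°

There are 2l+1 = 17 values of m_l.
L_z,max = lℏ = 8ℏ.
For m_l = -7: cos θ = -7/√72, θ ≈ 145.58°.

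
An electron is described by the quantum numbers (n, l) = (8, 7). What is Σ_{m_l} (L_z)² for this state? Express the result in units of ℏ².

Σ(L_z)² = 280 ℏ²

The allowed m_l values are -7, -6, -5, -4, -3, -2, -1, 0, 1, 2, 3, 4, 5, 6, 7.
Σ m_l² = 2·(1 + 4 + 9 + 16 + 25 + 36 + 49) = 280.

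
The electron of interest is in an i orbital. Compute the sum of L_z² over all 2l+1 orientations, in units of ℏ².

Σ(L_z)² = 182 ℏ²

For an i orbital, l = 6.
m_l ∈ {-6, -5, -4, -3, -2, -1, 0, 1, 2, 3, 4, 5, 6}.
Σ m_l² = 2·(1 + 4 + 9 + 16 + 25 + 36) = 182.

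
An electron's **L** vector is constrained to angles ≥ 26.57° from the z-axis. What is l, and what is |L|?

l = 4, |L| = 2√5 ℏ ≈ 4.472ℏ

cos²θ_min = l/(l+1) = 0.7999.
l = cos²θ/sin²θ ≈ 4.
Then |L| = ℏ√(4·5) = 2√5 ℏ.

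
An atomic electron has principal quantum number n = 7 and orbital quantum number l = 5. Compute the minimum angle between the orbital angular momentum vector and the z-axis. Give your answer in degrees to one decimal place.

θ_min ≈ 24.1°

|L| = √(l(l+1)) ℏ = √30 ℏ.
The smallest angle corresponds to the largest L_z, i.e. m_l = l = 5, giving L_z = 5ℏ.
cos θ_min = 5/√30, so θ_min ≈ 24.1°.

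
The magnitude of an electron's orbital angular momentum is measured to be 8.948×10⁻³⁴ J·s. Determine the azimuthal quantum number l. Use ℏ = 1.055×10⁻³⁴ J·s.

l = 8

Dividing by ℏ: |L|/ℏ ≈ 8.482.
(|L|/ℏ)² = l(l+1) ≈ 71.94 ⇒ l = 8.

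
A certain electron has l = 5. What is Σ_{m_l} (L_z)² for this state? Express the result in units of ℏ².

m_l runs from −5 to 5, i.e. {-5, -4, -3, -2, -1, 0, 1, 2, 3, 4, 5}.
Σ m_l² = l(l+1)(2l+1)/3 = 5·6·11/3 = 110.

Σ(L_z)² = 110 ℏ²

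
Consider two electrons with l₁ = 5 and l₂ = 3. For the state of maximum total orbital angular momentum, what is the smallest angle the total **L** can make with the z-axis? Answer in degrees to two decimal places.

θ_min ≈ 19.47°

The total orbital quantum number L ranges from |l₁ − l₂| to l₁ + l₂ in integer steps.
Allowed values: L = 2, 3, 4, 5, 6, 7, 8.
The maximum is L = 8, with |L_tot| = ℏ√(8·9) = 6√2 ℏ.
The minimum angle with z is arccos(8/√72) ≈ 19.47°.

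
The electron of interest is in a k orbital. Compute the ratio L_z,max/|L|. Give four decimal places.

L_z,max/|L| = 0.9354

A k state has l = 7.
|L| = 2√14 ℏ ≈ 7.4833ℏ, while L_z,max = lℏ = 7ℏ.
L_z,max/|L| = 7/√56 = 0.9354.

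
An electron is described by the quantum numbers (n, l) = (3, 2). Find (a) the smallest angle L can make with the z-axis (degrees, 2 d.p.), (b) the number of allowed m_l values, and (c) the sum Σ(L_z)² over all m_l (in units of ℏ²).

cos θ_min = 2/√6, so θ_min ≈ 35.26°.
There are 2l+1 = 5 values of m_l.
Σ m_l² = 10, so Σ(L_z)² = 10 ℏ².

θ_min ≈ 35.26°; 5 values; Σ(L_z)² = 10 ℏ²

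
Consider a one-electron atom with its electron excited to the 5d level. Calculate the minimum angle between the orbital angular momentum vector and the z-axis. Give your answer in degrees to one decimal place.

The 5d level has l = 2.
|L|² = l(l+1)ℏ² = 6ℏ², so |L| = √6 ℏ.
The smallest angle corresponds to the largest L_z, i.e. m_l = l = 2, giving L_z = 2ℏ.
cos θ_min = 2/√6, so θ_min ≈ 35.3°.

θ_min ≈ 35.3°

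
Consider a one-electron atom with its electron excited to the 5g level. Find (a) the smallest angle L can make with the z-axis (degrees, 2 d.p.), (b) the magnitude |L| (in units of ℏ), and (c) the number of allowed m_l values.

The 5g level has l = 4.
cos θ_min = 4/√20, so θ_min ≈ 26.57°.
|L| = ℏ√(4·5) = 2√5 ℏ ≈ 4.472ℏ.
There are 2l+1 = 9 values of m_l.

θ_min ≈ 26.57°; |L| = 2√5 ℏ ≈ 4.472ℏ; 9 values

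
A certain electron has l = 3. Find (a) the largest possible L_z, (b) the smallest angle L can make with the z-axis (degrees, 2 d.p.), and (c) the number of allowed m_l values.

L_z,max = lℏ = 3ℏ.
cos θ_min = 3/√12, so θ_min ≈ 30.00°.
There are 2l+1 = 7 values of m_l.

L_z,max = 3ℏ; θ_min ≈ 30.00°; 7 values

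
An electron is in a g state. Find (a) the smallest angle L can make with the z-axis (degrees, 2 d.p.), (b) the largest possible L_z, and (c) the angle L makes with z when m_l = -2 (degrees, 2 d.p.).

θ_min ≈ 26.57°; L_z,max = 4ℏ; θ(m_l=-2) ≈ 116.57°

For a g orbital, l = 4.
cos θ_min = 4/√20, so θ_min ≈ 26.57°.
L_z,max = lℏ = 4ℏ.
For m_l = -2: cos θ = -2/√20, θ ≈ 116.57°.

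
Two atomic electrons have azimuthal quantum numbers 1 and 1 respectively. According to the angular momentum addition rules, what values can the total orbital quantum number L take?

The total orbital quantum number L ranges from |l₁ − l₂| to l₁ + l₂ in integer steps.
L ∈ {0, 1, 2}.

L = 0, 1, 2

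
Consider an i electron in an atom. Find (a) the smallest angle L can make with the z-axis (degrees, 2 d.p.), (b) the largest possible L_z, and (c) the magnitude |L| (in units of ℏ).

θ_min ≈ 22.21°; L_z,max = 6ℏ; |L| = √42 ℏ ≈ 6.481ℏ

An i state has l = 6.
cos θ_min = 6/√42, so θ_min ≈ 22.21°.
L_z,max = lℏ = 6ℏ.
|L| = ℏ√(6·7) = √42 ℏ ≈ 6.481ℏ.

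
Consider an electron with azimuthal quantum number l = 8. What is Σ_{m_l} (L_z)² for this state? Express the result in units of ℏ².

Σ(L_z)² = 408 ℏ²

m_l ∈ {-8, -7, -6, -5, -4, -3, -2, -1, 0, 1, 2, 3, 4, 5, 6, 7, 8}.
Summing m² from −8 to 8: Σ m_l² = 408.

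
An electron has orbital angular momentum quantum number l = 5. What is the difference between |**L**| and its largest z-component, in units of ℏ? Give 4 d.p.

|L| − L_z,max ≈ 0.4772ℏ

|L| = √30 ℏ ≈ 5.4772ℏ, while L_z,max = lℏ = 5ℏ.
The difference is (√30 − 5)ℏ ≈ 0.4772ℏ.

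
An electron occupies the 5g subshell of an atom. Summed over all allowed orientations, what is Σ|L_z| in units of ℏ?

The 5g subshell has l = 4.
m_l ∈ {-4, -3, -2, -1, 0, 1, 2, 3, 4}.
Σ|m_l| = 2·4(4+1)/2 = 20.

Σ|L_z| = 20 ℏ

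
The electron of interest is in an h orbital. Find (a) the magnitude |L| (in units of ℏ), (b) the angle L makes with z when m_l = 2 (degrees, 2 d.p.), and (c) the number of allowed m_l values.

An h state has l = 5.
|L| = ℏ√(5·6) = √30 ℏ ≈ 5.477ℏ.
For m_l = 2: cos θ = 2/√30, θ ≈ 68.58°.
There are 2l+1 = 11 values of m_l.

|L| = √30 ℏ ≈ 5.477ℏ; θ(m_l=2) ≈ 68.58°; 11 values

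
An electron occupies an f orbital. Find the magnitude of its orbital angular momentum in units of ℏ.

An f state has l = 3.
|L| = ℏ√(l(l+1)) = ℏ√(3·4) = 2√3 ℏ

|L| = 2√3 ℏ ≈ 3.464ℏ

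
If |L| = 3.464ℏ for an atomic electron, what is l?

l = 3

|L| = ℏ√(l(l+1)), so l(l+1) = 12.
l² + l − 12 = 0 ⇒ l = 3.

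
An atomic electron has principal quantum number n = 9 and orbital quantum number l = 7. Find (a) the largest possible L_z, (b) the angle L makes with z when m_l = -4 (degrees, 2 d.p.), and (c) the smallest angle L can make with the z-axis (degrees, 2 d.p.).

L_z,max = 7ℏ; θ(m_l=-4) ≈ 122.31°; θ_min ≈ 20.70°

L_z,max = lℏ = 7ℏ.
For m_l = -4: cos θ = -4/√56, θ ≈ 122.31°.
cos θ_min = 7/√56, so θ_min ≈ 20.70°.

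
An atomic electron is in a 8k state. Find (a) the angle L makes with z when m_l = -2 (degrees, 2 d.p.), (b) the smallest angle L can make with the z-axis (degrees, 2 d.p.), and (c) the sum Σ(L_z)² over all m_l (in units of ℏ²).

For 8k, l = 7.
For m_l = -2: cos θ = -2/√56, θ ≈ 105.50°.
cos θ_min = 7/√56, so θ_min ≈ 20.70°.
Σ m_l² = 280, so Σ(L_z)² = 280 ℏ².

θ(m_l=-2) ≈ 105.50°; θ_min ≈ 20.70°; Σ(L_z)² = 280 ℏ²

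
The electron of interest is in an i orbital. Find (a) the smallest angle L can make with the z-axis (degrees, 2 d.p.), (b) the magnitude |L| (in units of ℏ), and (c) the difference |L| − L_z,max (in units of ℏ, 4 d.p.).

θ_min ≈ 22.21°; |L| = √42 ℏ ≈ 6.481ℏ; |L|−L_z,max ≈ 0.4807ℏ

An i state has l = 6.
cos θ_min = 6/√42, so θ_min ≈ 22.21°.
|L| = ℏ√(6·7) = √42 ℏ ≈ 6.481ℏ.
|L| − L_z,max = (√42 − 6)ℏ ≈ 0.4807ℏ.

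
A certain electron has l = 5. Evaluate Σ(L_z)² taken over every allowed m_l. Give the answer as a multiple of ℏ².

The allowed m_l values are -5, -4, -3, -2, -1, 0, 1, 2, 3, 4, 5.
Σ m_l² = l(l+1)(2l+1)/3 = 5·6·11/3 = 110.

Σ(L_z)² = 110 ℏ²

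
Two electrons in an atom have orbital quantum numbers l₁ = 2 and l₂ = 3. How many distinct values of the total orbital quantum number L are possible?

L runs from |2 − 3| = 1 to 2 + 3 = 5.
So L can be 1, 2, 3, 4, 5.
That is 5 values.

5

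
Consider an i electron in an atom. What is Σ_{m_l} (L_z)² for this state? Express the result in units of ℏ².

Σ(L_z)² = 182 ℏ²

For an i orbital, l = 6.
m_l ∈ {-6, -5, -4, -3, -2, -1, 0, 1, 2, 3, 4, 5, 6}.
Summing m² from −6 to 6: Σ m_l² = 182.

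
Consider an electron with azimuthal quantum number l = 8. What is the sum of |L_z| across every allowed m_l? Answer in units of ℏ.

m_l ∈ {-8, -7, -6, -5, -4, -3, -2, -1, 0, 1, 2, 3, 4, 5, 6, 7, 8}.
Σ|m_l| = 2(1+2+…+8) = 72.

Σ|L_z| = 72 ℏ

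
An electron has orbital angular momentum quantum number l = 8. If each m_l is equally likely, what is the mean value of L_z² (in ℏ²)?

The allowed m_l values are -8, -7, -6, -5, -4, -3, -2, -1, 0, 1, 2, 3, 4, 5, 6, 7, 8.
Average of L_z² over 17 states: 408/17 ℏ² = 24 ℏ².

⟨L_z²⟩ = 24 ℏ²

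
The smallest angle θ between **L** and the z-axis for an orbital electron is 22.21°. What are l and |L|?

l = 6, |L| = √42 ℏ ≈ 6.481ℏ

At minimum angle, m_l = l, so cos θ = l/√(l(l+1)); cos²θ = l/(l+1) = 0.8571.
l = cos²θ/sin²θ ≈ 6.
Then |L| = ℏ√(6·7) = √42 ℏ.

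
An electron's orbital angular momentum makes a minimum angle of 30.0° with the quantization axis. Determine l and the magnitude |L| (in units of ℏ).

cos²θ_min = l/(l+1) = 0.7500.
Solving: l = 3.
Then |L| = ℏ√(3·4) = 2√3 ℏ.

l = 3, |L| = 2√3 ℏ ≈ 3.464ℏ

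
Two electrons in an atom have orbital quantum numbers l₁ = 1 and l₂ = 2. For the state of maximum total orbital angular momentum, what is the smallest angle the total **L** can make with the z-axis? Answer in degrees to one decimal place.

θ_min ≈ 30.0°

The total orbital quantum number L ranges from |l₁ − l₂| to l₁ + l₂ in integer steps.
So L can be 1, 2, 3.
The maximum is L = 3, with |L_tot| = ℏ√(3·4) = 2√3 ℏ.
The minimum angle with z is arccos(3/√12) ≈ 30.0°.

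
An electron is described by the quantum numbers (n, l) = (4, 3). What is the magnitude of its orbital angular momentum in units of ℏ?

|L| = 2√3 ℏ ≈ 3.464ℏ

|L| = ℏ√(l(l+1)) = ℏ√(3·4) = 2√3 ℏ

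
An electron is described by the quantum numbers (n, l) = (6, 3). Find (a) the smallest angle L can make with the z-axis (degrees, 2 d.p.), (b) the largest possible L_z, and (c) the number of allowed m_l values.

θ_min ≈ 30.00°; L_z,max = 3ℏ; 7 values

cos θ_min = 3/√12, so θ_min ≈ 30.00°.
L_z,max = lℏ = 3ℏ.
There are 2l+1 = 7 values of m_l.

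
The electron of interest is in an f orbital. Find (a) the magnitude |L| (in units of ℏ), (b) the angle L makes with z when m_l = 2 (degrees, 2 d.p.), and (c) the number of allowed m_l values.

|L| = 2√3 ℏ ≈ 3.464ℏ; θ(m_l=2) ≈ 54.74°; 7 values

An f state has l = 3.
|L| = ℏ√(3·4) = 2√3 ℏ ≈ 3.464ℏ.
For m_l = 2: cos θ = 2/√12, θ ≈ 54.74°.
There are 2l+1 = 7 values of m_l.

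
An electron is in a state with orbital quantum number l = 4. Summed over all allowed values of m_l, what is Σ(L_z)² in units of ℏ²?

Σ(L_z)² = 60 ℏ²

The allowed m_l values are -4, -3, -2, -1, 0, 1, 2, 3, 4.
Summing m² from −4 to 4: Σ m_l² = 60.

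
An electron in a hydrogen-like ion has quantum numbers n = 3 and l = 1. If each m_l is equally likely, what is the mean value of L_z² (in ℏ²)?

The allowed m_l values are -1, 0, 1.
⟨L_z²⟩ = ℏ²·(Σ m_l²)/(2l+1) = ℏ²·2/3 = 0.6667ℏ².

⟨L_z²⟩ = 0.6667 ℏ²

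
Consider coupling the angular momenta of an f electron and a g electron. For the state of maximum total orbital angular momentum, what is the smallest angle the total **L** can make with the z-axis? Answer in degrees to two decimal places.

θ_min ≈ 20.70°

Angular momentum addition gives L = |l₁ − l₂|, …, l₁ + l₂.
L ∈ {1, 2, 3, 4, 5, 6, 7}.
The maximum is L = 7, with |L_tot| = ℏ√(7·8) = 2√14 ℏ.
The minimum angle with z is arccos(7/√56) ≈ 20.70°.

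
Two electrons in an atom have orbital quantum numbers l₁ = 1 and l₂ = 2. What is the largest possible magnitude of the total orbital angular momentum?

|L_tot|_max = 2√3 ℏ ≈ 3.464ℏ

The total orbital quantum number L ranges from |l₁ − l₂| to l₁ + l₂ in integer steps.
So L can be 1, 2, 3.
The largest magnitude corresponds to L = 3: |L_tot| = ℏ√(3·4) = 2√3 ℏ.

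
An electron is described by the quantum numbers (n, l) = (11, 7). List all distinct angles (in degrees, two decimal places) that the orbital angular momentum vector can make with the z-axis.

|L| = √(l(l+1)) ℏ = 2√14 ℏ.
cos θ = m_l/√56 for each m_l ∈ {-7, -6, -5, -4, -3, -2, -1, 0, 1, 2, 3, 4, 5, 6, 7}.

θ ∈ {20.70°, 36.70°, 48.08°, 57.69°, 66.37°, 74.50°, 82.32°, 90.00°, 97.68°, 105.50°, 113.63°, 122.31°, 131.92°, 143.30°, 159.30°}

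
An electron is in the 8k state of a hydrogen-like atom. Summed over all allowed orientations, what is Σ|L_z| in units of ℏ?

Σ|L_z| = 56 ℏ

The 8k subshell has l = 7.
m_l runs from −7 to 7, i.e. {-7, -6, -5, -4, -3, -2, -1, 0, 1, 2, 3, 4, 5, 6, 7}.
Σ|m_l| = 2(1+2+…+7) = 56.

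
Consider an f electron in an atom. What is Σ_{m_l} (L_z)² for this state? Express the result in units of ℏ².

An f state has l = 3.
m_l ∈ {-3, -2, -1, 0, 1, 2, 3}.
Σ m_l² = l(l+1)(2l+1)/3 = 3·4·7/3 = 28.

Σ(L_z)² = 28 ℏ²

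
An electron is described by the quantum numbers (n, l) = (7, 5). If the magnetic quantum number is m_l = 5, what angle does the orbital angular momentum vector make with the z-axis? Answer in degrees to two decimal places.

|L| = √(l(l+1)) ℏ = √30 ℏ.
L_z = m_l ℏ = 5ℏ.
cos θ = L_z/|L| = 5/√30, so θ ≈ 24.09°.

θ ≈ 24.09°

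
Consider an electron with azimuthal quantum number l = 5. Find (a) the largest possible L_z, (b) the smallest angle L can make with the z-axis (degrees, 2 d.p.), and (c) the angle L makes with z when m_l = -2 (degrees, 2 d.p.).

L_z,max = lℏ = 5ℏ.
cos θ_min = 5/√30, so θ_min ≈ 24.09°.
For m_l = -2: cos θ = -2/√30, θ ≈ 111.42°.

L_z,max = 5ℏ; θ_min ≈ 24.09°; θ(m_l=-2) ≈ 111.42°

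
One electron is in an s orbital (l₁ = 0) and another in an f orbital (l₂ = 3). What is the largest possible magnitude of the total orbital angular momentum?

The total orbital quantum number L ranges from |l₁ − l₂| to l₁ + l₂ in integer steps.
Allowed values: L = 3.
The largest magnitude corresponds to L = 3: |L_tot| = ℏ√(3·4) = 2√3 ℏ.

|L_tot|_max = 2√3 ℏ ≈ 3.464ℏ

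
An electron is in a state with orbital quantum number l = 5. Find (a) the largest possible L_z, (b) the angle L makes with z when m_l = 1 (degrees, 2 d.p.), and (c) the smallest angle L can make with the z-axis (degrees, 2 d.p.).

L_z,max = lℏ = 5ℏ.
For m_l = 1: cos θ = 1/√30, θ ≈ 79.48°.
cos θ_min = 5/√30, so θ_min ≈ 24.09°.

L_z,max = 5ℏ; θ(m_l=1) ≈ 79.48°; θ_min ≈ 24.09°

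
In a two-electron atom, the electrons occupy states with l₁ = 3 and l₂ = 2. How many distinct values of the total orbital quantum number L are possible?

Angular momentum addition gives L = |l₁ − l₂|, …, l₁ + l₂.
L ∈ {1, 2, 3, 4, 5}.
That is 5 values.

5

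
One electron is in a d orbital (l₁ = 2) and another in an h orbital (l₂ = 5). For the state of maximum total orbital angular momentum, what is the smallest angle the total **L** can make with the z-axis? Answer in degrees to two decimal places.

θ_min ≈ 20.70°

The total orbital quantum number L ranges from |l₁ − l₂| to l₁ + l₂ in integer steps.
So L can be 3, 4, 5, 6, 7.
The maximum is L = 7, with |L_tot| = ℏ√(7·8) = 2√14 ℏ.
The minimum angle with z is arccos(7/√56) ≈ 20.70°.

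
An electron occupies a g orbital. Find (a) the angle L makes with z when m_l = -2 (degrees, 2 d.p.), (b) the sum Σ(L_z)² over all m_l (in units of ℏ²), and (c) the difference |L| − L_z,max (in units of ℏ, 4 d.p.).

A g state has l = 4.
For m_l = -2: cos θ = -2/√20, θ ≈ 116.57°.
Σ m_l² = 60, so Σ(L_z)² = 60 ℏ².
|L| − L_z,max = (2√5 − 4)ℏ ≈ 0.4721ℏ.

θ(m_l=-2) ≈ 116.57°; Σ(L_z)² = 60 ℏ²; |L|−L_z,max ≈ 0.4721ℏ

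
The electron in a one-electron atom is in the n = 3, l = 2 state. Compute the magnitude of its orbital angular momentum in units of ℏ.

|L| = ℏ√(l(l+1)) = ℏ√(2·3) = √6 ℏ

|L| = √6 ℏ ≈ 2.449ℏ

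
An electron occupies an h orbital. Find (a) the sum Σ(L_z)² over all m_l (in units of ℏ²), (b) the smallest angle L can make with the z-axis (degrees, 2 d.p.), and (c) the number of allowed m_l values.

Σ(L_z)² = 110 ℏ²; θ_min ≈ 24.09°; 11 values

For an h orbital, l = 5.
Σ m_l² = 110, so Σ(L_z)² = 110 ℏ².
cos θ_min = 5/√30, so θ_min ≈ 24.09°.
There are 2l+1 = 11 values of m_l.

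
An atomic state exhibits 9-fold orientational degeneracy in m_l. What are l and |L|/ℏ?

2l + 1 = 9 ⇒ l = 4.
Then |L| = √(l(l+1)) ℏ = 2√5 ℏ.

l = 4, |L| = 2√5 ℏ ≈ 4.472ℏ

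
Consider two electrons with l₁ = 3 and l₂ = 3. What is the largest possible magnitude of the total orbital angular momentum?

The total orbital quantum number L ranges from |l₁ − l₂| to l₁ + l₂ in integer steps.
L ∈ {0, 1, 2, 3, 4, 5, 6}.
The largest magnitude corresponds to L = 6: |L_tot| = ℏ√(6·7) = √42 ℏ.

|L_tot|_max = √42 ℏ ≈ 6.481ℏ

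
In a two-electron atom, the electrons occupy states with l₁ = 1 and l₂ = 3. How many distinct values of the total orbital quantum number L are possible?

3

The total orbital quantum number L ranges from |l₁ − l₂| to l₁ + l₂ in integer steps.
Allowed values: L = 2, 3, 4.
That is 3 values.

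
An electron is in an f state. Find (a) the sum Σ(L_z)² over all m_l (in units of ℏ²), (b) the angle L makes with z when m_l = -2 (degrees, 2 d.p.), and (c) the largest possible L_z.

An f state has l = 3.
Σ m_l² = 28, so Σ(L_z)² = 28 ℏ².
For m_l = -2: cos θ = -2/√12, θ ≈ 125.26°.
L_z,max = lℏ = 3ℏ.

Σ(L_z)² = 28 ℏ²; θ(m_l=-2) ≈ 125.26°; L_z,max = 3ℏ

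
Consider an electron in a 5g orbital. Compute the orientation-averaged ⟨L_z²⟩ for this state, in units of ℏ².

⟨L_z²⟩ = 6.667 ℏ²

For 5g, l = 4.
m_l ∈ {-4, -3, -2, -1, 0, 1, 2, 3, 4}.
⟨L_z²⟩ = ℏ²·(Σ m_l²)/(2l+1) = ℏ²·60/9 = 6.667ℏ².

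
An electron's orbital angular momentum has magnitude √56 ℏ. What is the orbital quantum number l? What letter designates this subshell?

l = 7 (k orbital)

Since |L|² = l(l+1)ℏ², l(l+1) = 56.
l² + l − 56 = 0 ⇒ l = 7.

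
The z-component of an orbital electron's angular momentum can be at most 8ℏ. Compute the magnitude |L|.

|L| = 6√2 ℏ ≈ 8.485ℏ

L_z,max = lℏ, so l = 8.
|L| = ℏ√(l(l+1)) = 6√2 ℏ.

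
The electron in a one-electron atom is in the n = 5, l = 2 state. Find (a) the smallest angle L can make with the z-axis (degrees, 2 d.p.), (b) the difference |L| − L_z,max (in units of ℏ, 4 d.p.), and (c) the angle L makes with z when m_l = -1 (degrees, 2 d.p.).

θ_min ≈ 35.26°; |L|−L_z,max ≈ 0.4495ℏ; θ(m_l=-1) ≈ 114.09°

cos θ_min = 2/√6, so θ_min ≈ 35.26°.
|L| − L_z,max = (√6 − 2)ℏ ≈ 0.4495ℏ.
For m_l = -1: cos θ = -1/√6, θ ≈ 114.09°.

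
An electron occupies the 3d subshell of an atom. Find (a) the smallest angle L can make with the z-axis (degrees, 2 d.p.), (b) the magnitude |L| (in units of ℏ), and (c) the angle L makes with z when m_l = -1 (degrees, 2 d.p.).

θ_min ≈ 35.26°; |L| = √6 ℏ ≈ 2.449ℏ; θ(m_l=-1) ≈ 114.09°

The 3d subshell has l = 2.
cos θ_min = 2/√6, so θ_min ≈ 35.26°.
|L| = ℏ√(2·3) = √6 ℏ ≈ 2.449ℏ.
For m_l = -1: cos θ = -1/√6, θ ≈ 114.09°.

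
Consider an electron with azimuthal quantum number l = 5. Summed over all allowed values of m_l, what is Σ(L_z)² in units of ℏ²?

m_l ∈ {-5, -4, -3, -2, -1, 0, 1, 2, 3, 4, 5}.
Summing m² from −5 to 5: Σ m_l² = 110.

Σ(L_z)² = 110 ℏ²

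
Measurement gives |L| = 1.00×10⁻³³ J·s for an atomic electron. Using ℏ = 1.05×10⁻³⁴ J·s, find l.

|L|/ℏ = (1.00×10⁻³³)/(1.05×10⁻³⁴) ≈ 9.524.
(|L|/ℏ)² = l(l+1) ≈ 90.70 ⇒ l = 9.

l = 9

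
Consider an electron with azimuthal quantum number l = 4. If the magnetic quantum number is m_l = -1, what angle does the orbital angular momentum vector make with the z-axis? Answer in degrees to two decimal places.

|L|² = l(l+1)ℏ² = 20ℏ², so |L| = 2√5 ℏ.
L_z = m_l ℏ = −1ℏ.
cos θ = L_z/|L| = -1/√20, so θ ≈ 102.92°.

θ ≈ 102.92°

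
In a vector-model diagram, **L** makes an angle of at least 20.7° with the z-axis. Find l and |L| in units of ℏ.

l = 7, |L| = 2√14 ℏ ≈ 7.483ℏ

At minimum angle, m_l = l, so cos θ = l/√(l(l+1)); cos²θ = l/(l+1) = 0.8751.
l = cos²θ/sin²θ ≈ 7.
Then |L| = ℏ√(7·8) = 2√14 ℏ.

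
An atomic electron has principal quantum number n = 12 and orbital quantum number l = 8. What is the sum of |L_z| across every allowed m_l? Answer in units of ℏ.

Σ|L_z| = 72 ℏ

m_l ∈ {-8, -7, -6, -5, -4, -3, -2, -1, 0, 1, 2, 3, 4, 5, 6, 7, 8}.
Σ|m_l| = l(l+1) = 72.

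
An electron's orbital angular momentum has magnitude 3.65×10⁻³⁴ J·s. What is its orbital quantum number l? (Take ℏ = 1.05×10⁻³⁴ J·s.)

l = 3

Dividing by ℏ: |L|/ℏ ≈ 3.476.
(|L|/ℏ)² = l(l+1) ≈ 12.08 ⇒ l = 3.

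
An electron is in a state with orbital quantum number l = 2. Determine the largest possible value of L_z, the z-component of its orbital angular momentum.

L_z = m_l ℏ with m_l ∈ {−2, …, 2}; the maximum is m_l = 2.

L_z,max = 2ℏ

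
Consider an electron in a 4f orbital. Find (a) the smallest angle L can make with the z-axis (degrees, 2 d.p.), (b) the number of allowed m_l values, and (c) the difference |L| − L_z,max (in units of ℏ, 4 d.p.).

For 4f, l = 3.
cos θ_min = 3/√12, so θ_min ≈ 30.00°.
There are 2l+1 = 7 values of m_l.
|L| − L_z,max = (2√3 − 3)ℏ ≈ 0.4641ℏ.

θ_min ≈ 30.00°; 7 values; |L|−L_z,max ≈ 0.4641ℏ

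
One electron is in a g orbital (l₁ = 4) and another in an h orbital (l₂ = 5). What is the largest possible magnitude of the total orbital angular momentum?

|L_tot|_max = 3√10 ℏ ≈ 9.487ℏ

Angular momentum addition gives L = |l₁ − l₂|, …, l₁ + l₂.
So L can be 1, 2, 3, 4, 5, 6, 7, 8, 9.
The largest magnitude corresponds to L = 9: |L_tot| = ℏ√(9·10) = 3√10 ℏ.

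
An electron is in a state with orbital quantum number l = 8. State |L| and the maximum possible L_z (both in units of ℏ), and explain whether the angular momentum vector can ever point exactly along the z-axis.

|L| = 6√2 ℏ ≈ 8.4853ℏ, while L_z,max = lℏ = 8ℏ.
Since |L| > L_z,max, the vector can never point exactly along z; the closest it comes is θ_min = arccos(8/√72) ≈ 19.5°.

No: L_z,max = 8ℏ < |L| = 6√2 ℏ ≈ 8.485ℏ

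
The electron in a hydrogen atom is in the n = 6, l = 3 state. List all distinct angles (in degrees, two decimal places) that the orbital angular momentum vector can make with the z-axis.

θ ∈ {30.00°, 54.74°, 73.22°, 90.00°, 106.78°, 125.26°, 150.00°}

|L| = √(l(l+1)) ℏ = 2√3 ℏ.
cos θ = m_l/√12 for each m_l ∈ {-3, -2, -1, 0, 1, 2, 3}.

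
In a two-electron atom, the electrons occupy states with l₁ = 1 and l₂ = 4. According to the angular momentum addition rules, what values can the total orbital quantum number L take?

L = 3, 4, 5

The total orbital quantum number L ranges from |l₁ − l₂| to l₁ + l₂ in integer steps.
Allowed values: L = 3, 4, 5.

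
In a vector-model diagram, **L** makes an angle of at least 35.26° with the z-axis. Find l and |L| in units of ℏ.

l = 2, |L| = √6 ℏ ≈ 2.449ℏ

At minimum angle, m_l = l, so cos θ = l/√(l(l+1)); cos²θ = l/(l+1) = 0.6667.
l = cos²θ/sin²θ ≈ 2.
Then |L| = ℏ√(2·3) = √6 ℏ.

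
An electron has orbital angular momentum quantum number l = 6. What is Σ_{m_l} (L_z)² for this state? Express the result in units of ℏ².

m_l runs from −6 to 6, i.e. {-6, -5, -4, -3, -2, -1, 0, 1, 2, 3, 4, 5, 6}.
Σ m_l² = l(l+1)(2l+1)/3 = 6·7·13/3 = 182.

Σ(L_z)² = 182 ℏ²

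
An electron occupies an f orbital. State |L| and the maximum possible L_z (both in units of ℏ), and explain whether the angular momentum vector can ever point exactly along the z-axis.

No: L_z,max = 3ℏ < |L| = 2√3 ℏ ≈ 3.464ℏ

The letter f corresponds to l = 3.
|L| = 2√3 ℏ ≈ 3.4641ℏ, while L_z,max = lℏ = 3ℏ.
Since |L| > L_z,max, the vector can never point exactly along z; the closest it comes is θ_min = arccos(3/√12) ≈ 30.0°.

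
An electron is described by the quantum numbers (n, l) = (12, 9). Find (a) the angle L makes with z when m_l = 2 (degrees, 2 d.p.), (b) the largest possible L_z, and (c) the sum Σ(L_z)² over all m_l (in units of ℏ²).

θ(m_l=2) ≈ 77.83°; L_z,max = 9ℏ; Σ(L_z)² = 570 ℏ²

For m_l = 2: cos θ = 2/√90, θ ≈ 77.83°.
L_z,max = lℏ = 9ℏ.
Σ m_l² = 570, so Σ(L_z)² = 570 ℏ².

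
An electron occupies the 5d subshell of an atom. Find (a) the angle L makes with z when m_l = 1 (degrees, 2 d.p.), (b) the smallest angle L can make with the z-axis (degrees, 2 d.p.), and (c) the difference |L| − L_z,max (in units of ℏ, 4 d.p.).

θ(m_l=1) ≈ 65.91°; θ_min ≈ 35.26°; |L|−L_z,max ≈ 0.4495ℏ

5d means n = 5, l = 2.
For m_l = 1: cos θ = 1/√6, θ ≈ 65.91°.
cos θ_min = 2/√6, so θ_min ≈ 35.26°.
|L| − L_z,max = (√6 − 2)ℏ ≈ 0.4495ℏ.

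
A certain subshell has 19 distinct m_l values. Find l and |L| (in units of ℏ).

l = 9, |L| = 3√10 ℏ ≈ 9.487ℏ

2l + 1 = 19 ⇒ l = 9.
|L| = ℏ√(l(l+1)) = ℏ√(9·10) = 3√10 ℏ.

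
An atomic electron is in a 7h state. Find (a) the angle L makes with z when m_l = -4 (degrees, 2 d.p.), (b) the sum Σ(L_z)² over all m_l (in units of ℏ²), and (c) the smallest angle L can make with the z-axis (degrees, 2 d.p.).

For 7h, l = 5.
For m_l = -4: cos θ = -4/√30, θ ≈ 136.91°.
Σ m_l² = 110, so Σ(L_z)² = 110 ℏ².
cos θ_min = 5/√30, so θ_min ≈ 24.09°.

θ(m_l=-4) ≈ 136.91°; Σ(L_z)² = 110 ℏ²; θ_min ≈ 24.09°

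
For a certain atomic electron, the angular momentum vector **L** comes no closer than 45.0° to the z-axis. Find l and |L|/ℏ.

l = 1, |L| = √2 ℏ ≈ 1.414ℏ

cos²θ_min = l/(l+1) = 0.5000.
Solving: l = 1.
Then |L| = ℏ√(1·2) = √2 ℏ.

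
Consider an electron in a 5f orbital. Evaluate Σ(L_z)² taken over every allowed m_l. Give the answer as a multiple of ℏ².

5f means n = 5, l = 3.
The allowed m_l values are -3, -2, -1, 0, 1, 2, 3.
Σ m_l² = l(l+1)(2l+1)/3 = 3·4·7/3 = 28.

Σ(L_z)² = 28 ℏ²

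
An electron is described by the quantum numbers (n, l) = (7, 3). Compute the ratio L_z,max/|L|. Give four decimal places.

L_z,max/|L| = 0.8660

|L| = 2√3 ℏ ≈ 3.4641ℏ, while L_z,max = lℏ = 3ℏ.
L_z,max/|L| = 3/√12 = 0.8660.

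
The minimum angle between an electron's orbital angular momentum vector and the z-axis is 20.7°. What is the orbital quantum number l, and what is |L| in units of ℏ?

l = 7, |L| = 2√14 ℏ ≈ 7.483ℏ

At minimum angle, m_l = l, so cos θ = l/√(l(l+1)); cos²θ = l/(l+1) = 0.8751.
Solving: l = 7.
Then |L| = ℏ√(7·8) = 2√14 ℏ.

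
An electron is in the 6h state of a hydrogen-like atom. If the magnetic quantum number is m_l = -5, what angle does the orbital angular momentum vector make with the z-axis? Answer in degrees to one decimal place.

6h means n = 6, l = 5.
|L| = ℏ√(l(l+1)) = √30 ℏ.
L_z = m_l ℏ = −5ℏ.
cos θ = L_z/|L| = -5/√30, so θ ≈ 155.9°.

θ ≈ 155.9°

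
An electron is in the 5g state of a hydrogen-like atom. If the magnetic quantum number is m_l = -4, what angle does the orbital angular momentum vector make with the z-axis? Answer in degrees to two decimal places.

θ ≈ 153.43°

The 5g subshell has l = 4.
|L| = ℏ√(l(l+1)) = 2√5 ℏ.
L_z = m_l ℏ = −4ℏ.
cos θ = L_z/|L| = -4/√20, so θ ≈ 153.43°.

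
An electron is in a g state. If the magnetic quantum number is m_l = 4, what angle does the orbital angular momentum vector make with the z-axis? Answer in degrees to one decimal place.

θ ≈ 26.6°

For a g orbital, l = 4.
|L| = √(l(l+1)) ℏ = 2√5 ℏ.
L_z = m_l ℏ = 4ℏ.
cos θ = L_z/|L| = 4/√20, so θ ≈ 26.6°.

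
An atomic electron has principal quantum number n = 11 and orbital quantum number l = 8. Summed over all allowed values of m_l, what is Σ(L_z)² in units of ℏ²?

m_l ∈ {-8, -7, -6, -5, -4, -3, -2, -1, 0, 1, 2, 3, 4, 5, 6, 7, 8}.
Σ m_l² = 2·(1 + 4 + 9 + 16 + 25 + 36 + 49 + 64) = 408.

Σ(L_z)² = 408 ℏ²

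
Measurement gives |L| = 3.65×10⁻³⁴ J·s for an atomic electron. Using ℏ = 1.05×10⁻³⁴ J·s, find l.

l = 3

|L|/ℏ = (3.65×10⁻³⁴)/(1.05×10⁻³⁴) ≈ 3.476.
(|L|/ℏ)² = l(l+1) ≈ 12.08 ⇒ l = 3.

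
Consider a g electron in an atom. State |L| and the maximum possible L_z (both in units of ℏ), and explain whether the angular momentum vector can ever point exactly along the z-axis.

The letter g corresponds to l = 4.
|L| = 2√5 ℏ ≈ 4.4721ℏ, while L_z,max = lℏ = 4ℏ.
Since |L| > L_z,max, the vector can never point exactly along z; the closest it comes is θ_min = arccos(4/√20) ≈ 26.6°.

No: L_z,max = 4ℏ < |L| = 2√5 ℏ ≈ 4.472ℏ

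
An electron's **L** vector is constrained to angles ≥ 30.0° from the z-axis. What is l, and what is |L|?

At minimum angle, m_l = l, so cos θ = l/√(l(l+1)); cos²θ = l/(l+1) = 0.7500.
l = cos²θ/sin²θ ≈ 3.
Then |L| = ℏ√(3·4) = 2√3 ℏ.

l = 3, |L| = 2√3 ℏ ≈ 3.464ℏ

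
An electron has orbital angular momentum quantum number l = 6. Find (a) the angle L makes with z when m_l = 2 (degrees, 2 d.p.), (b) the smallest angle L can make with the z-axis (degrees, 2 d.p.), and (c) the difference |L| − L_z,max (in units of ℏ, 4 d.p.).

θ(m_l=2) ≈ 72.02°; θ_min ≈ 22.21°; |L|−L_z,max ≈ 0.4807ℏ

For m_l = 2: cos θ = 2/√42, θ ≈ 72.02°.
cos θ_min = 6/√42, so θ_min ≈ 22.21°.
|L| − L_z,max = (√42 − 6)ℏ ≈ 0.4807ℏ.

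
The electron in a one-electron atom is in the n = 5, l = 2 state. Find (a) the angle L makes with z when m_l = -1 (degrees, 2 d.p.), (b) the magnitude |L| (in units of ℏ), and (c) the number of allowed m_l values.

θ(m_l=-1) ≈ 114.09°; |L| = √6 ℏ ≈ 2.449ℏ; 5 values

For m_l = -1: cos θ = -1/√6, θ ≈ 114.09°.
|L| = ℏ√(2·3) = √6 ℏ ≈ 2.449ℏ.
There are 2l+1 = 5 values of m_l.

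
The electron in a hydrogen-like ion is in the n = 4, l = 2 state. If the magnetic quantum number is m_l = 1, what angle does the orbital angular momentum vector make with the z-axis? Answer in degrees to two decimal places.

θ ≈ 65.91°

|L|² = l(l+1)ℏ² = 6ℏ², so |L| = √6 ℏ.
L_z = m_l ℏ = 1ℏ.
cos θ = L_z/|L| = 1/√6, so θ ≈ 65.91°.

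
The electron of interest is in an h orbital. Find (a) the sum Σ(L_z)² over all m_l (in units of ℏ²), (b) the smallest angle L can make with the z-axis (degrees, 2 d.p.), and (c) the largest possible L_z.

For an h orbital, l = 5.
Σ m_l² = 110, so Σ(L_z)² = 110 ℏ².
cos θ_min = 5/√30, so θ_min ≈ 24.09°.
L_z,max = lℏ = 5ℏ.

Σ(L_z)² = 110 ℏ²; θ_min ≈ 24.09°; L_z,max = 5ℏ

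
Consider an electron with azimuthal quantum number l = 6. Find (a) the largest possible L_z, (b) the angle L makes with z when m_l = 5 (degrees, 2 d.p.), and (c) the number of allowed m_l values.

L_z,max = 6ℏ; θ(m_l=5) ≈ 39.51°; 13 values

L_z,max = lℏ = 6ℏ.
For m_l = 5: cos θ = 5/√42, θ ≈ 39.51°.
There are 2l+1 = 13 values of m_l.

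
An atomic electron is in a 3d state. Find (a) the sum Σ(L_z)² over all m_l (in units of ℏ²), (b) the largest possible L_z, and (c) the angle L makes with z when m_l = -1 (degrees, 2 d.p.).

Σ(L_z)² = 10 ℏ²; L_z,max = 2ℏ; θ(m_l=-1) ≈ 114.09°

3d means n = 3, l = 2.
Σ m_l² = 10, so Σ(L_z)² = 10 ℏ².
L_z,max = lℏ = 2ℏ.
For m_l = -1: cos θ = -1/√6, θ ≈ 114.09°.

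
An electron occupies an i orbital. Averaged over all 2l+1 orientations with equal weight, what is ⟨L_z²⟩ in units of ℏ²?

⟨L_z²⟩ = 14 ℏ²

For an i orbital, l = 6.
m_l ∈ {-6, -5, -4, -3, -2, -1, 0, 1, 2, 3, 4, 5, 6}.
Average of L_z² over 13 states: 182/13 ℏ² = 14 ℏ².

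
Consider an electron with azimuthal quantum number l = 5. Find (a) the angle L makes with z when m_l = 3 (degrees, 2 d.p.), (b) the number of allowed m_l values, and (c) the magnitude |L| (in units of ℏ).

For m_l = 3: cos θ = 3/√30, θ ≈ 56.79°.
There are 2l+1 = 11 values of m_l.
|L| = ℏ√(5·6) = √30 ℏ ≈ 5.477ℏ.

θ(m_l=3) ≈ 56.79°; 11 values; |L| = √30 ℏ ≈ 5.477ℏ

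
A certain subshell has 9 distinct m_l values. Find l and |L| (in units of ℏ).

9 = 2l + 1, so l = (9−1)/2 = 4.
Then |L| = √(l(l+1)) ℏ = 2√5 ℏ.

l = 4, |L| = 2√5 ℏ ≈ 4.472ℏ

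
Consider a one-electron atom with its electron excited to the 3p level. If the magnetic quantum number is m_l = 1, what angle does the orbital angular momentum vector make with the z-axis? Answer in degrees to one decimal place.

θ ≈ 45.0°

The 3p level has l = 1.
|L|² = l(l+1)ℏ² = 2ℏ², so |L| = √2 ℏ.
L_z = m_l ℏ = 1ℏ.
cos θ = L_z/|L| = 1/√2, so θ ≈ 45.0°.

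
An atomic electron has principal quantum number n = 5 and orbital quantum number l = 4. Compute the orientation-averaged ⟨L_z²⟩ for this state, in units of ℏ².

The allowed m_l values are -4, -3, -2, -1, 0, 1, 2, 3, 4.
⟨L_z²⟩ = ℏ²·l(l+1)/3 = 6.667ℏ².

⟨L_z²⟩ = 6.667 ℏ²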